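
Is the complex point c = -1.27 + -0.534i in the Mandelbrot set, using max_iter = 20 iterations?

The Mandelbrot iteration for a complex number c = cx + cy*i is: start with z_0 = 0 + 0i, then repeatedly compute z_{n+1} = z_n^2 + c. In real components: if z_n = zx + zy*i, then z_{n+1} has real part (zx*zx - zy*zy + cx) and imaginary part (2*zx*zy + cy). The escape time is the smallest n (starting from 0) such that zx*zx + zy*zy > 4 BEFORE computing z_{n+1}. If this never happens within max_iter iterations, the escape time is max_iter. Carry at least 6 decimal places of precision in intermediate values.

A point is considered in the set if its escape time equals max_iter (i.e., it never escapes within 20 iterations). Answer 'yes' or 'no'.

Answer: no

Derivation:
z_0 = 0 + 0i, c = -1.2700 + -0.5340i
Iter 1: z = -1.2700 + -0.5340i, |z|^2 = 1.8981
Iter 2: z = 0.0577 + 0.8224i, |z|^2 = 0.6796
Iter 3: z = -1.9429 + -0.4390i, |z|^2 = 3.9678
Iter 4: z = 2.3123 + 1.1720i, |z|^2 = 6.7202
Escaped at iteration 4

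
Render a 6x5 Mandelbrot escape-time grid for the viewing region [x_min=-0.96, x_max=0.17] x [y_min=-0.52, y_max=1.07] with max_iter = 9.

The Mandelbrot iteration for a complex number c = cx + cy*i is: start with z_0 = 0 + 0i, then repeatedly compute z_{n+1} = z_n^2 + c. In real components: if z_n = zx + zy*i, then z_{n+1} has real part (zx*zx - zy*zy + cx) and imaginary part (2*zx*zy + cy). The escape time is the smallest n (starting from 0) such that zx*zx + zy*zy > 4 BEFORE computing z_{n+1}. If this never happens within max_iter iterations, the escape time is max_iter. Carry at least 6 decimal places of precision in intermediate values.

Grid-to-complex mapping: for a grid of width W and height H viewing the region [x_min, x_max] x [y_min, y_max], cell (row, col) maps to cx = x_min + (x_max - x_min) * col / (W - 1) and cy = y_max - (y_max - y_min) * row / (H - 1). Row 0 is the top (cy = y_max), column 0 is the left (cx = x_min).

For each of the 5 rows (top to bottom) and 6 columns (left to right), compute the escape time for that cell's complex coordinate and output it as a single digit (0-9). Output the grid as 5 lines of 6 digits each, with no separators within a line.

(row=0, col=0): c = -0.9600 + 1.0700i → escape time 3
(row=0, col=1): c = -0.7340 + 1.0700i → escape time 3
(row=0, col=2): c = -0.5080 + 1.0700i → escape time 4
(row=0, col=3): c = -0.2820 + 1.0700i → escape time 5
(row=0, col=4): c = -0.0560 + 1.0700i → escape time 5
(row=0, col=5): c = 0.1700 + 1.0700i → escape time 4
(row=1, col=0): c = -0.9600 + 0.6725i → escape time 4
(row=1, col=1): c = -0.7340 + 0.6725i → escape time 5
(row=1, col=2): c = -0.5080 + 0.6725i → escape time 9
(row=1, col=3): c = -0.2820 + 0.6725i → escape time 9
(row=1, col=4): c = -0.0560 + 0.6725i → escape time 9
(row=1, col=5): c = 0.1700 + 0.6725i → escape time 9
(row=2, col=0): c = -0.9600 + 0.2750i → escape time 9
(row=2, col=1): c = -0.7340 + 0.2750i → escape time 9
(row=2, col=2): c = -0.5080 + 0.2750i → escape time 9
(row=2, col=3): c = -0.2820 + 0.2750i → escape time 9
(row=2, col=4): c = -0.0560 + 0.2750i → escape time 9
(row=2, col=5): c = 0.1700 + 0.2750i → escape time 9
(row=3, col=0): c = -0.9600 + -0.1225i → escape time 9
(row=3, col=1): c = -0.7340 + -0.1225i → escape time 9
(row=3, col=2): c = -0.5080 + -0.1225i → escape time 9
(row=3, col=3): c = -0.2820 + -0.1225i → escape time 9
(row=3, col=4): c = -0.0560 + -0.1225i → escape time 9
(row=3, col=5): c = 0.1700 + -0.1225i → escape time 9
(row=4, col=0): c = -0.9600 + -0.5200i → escape time 5
(row=4, col=1): c = -0.7340 + -0.5200i → escape time 6
(row=4, col=2): c = -0.5080 + -0.5200i → escape time 9
(row=4, col=3): c = -0.2820 + -0.5200i → escape time 9
(row=4, col=4): c = -0.0560 + -0.5200i → escape time 9
(row=4, col=5): c = 0.1700 + -0.5200i → escape time 9

Answer: 334554
459999
999999
999999
569999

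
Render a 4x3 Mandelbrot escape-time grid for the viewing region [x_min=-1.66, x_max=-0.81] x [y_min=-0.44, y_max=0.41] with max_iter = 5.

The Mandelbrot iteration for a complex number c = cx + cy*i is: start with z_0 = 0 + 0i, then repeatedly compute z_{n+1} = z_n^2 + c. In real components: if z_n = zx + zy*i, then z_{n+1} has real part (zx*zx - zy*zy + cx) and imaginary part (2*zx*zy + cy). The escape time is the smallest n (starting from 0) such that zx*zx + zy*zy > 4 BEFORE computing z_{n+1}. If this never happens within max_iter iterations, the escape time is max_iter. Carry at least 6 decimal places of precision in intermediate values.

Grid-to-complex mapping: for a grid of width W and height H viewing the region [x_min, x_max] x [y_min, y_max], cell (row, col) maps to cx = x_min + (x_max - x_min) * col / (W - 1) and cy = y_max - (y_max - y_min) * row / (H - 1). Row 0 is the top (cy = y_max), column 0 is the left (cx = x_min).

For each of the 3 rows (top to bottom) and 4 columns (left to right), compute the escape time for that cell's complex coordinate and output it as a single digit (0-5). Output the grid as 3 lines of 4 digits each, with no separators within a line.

Answer: 3555
5555
3455

Derivation:
(row=0, col=0): c = -1.6600 + 0.4100i → escape time 3
(row=0, col=1): c = -1.3767 + 0.4100i → escape time 5
(row=0, col=2): c = -1.0933 + 0.4100i → escape time 5
(row=0, col=3): c = -0.8100 + 0.4100i → escape time 5
(row=1, col=0): c = -1.6600 + -0.0150i → escape time 5
(row=1, col=1): c = -1.3767 + -0.0150i → escape time 5
(row=1, col=2): c = -1.0933 + -0.0150i → escape time 5
(row=1, col=3): c = -0.8100 + -0.0150i → escape time 5
(row=2, col=0): c = -1.6600 + -0.4400i → escape time 3
(row=2, col=1): c = -1.3767 + -0.4400i → escape time 4
(row=2, col=2): c = -1.0933 + -0.4400i → escape time 5
(row=2, col=3): c = -0.8100 + -0.4400i → escape time 5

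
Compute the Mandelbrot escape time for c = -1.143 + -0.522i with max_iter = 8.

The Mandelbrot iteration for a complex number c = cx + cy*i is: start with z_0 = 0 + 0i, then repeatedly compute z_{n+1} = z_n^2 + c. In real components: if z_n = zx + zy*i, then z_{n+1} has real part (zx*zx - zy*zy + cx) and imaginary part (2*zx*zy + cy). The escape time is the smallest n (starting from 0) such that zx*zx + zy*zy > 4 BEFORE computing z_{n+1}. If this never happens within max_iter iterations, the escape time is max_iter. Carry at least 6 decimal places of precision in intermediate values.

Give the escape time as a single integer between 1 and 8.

Answer: 5

Derivation:
z_0 = 0 + 0i, c = -1.1430 + -0.5220i
Iter 1: z = -1.1430 + -0.5220i, |z|^2 = 1.5789
Iter 2: z = -0.1090 + 0.6713i, |z|^2 = 0.4625
Iter 3: z = -1.5817 + -0.6684i, |z|^2 = 2.9487
Iter 4: z = 0.9122 + 1.5924i, |z|^2 = 3.3679
Iter 5: z = -2.8468 + 2.3832i, |z|^2 = 13.7838
Escaped at iteration 5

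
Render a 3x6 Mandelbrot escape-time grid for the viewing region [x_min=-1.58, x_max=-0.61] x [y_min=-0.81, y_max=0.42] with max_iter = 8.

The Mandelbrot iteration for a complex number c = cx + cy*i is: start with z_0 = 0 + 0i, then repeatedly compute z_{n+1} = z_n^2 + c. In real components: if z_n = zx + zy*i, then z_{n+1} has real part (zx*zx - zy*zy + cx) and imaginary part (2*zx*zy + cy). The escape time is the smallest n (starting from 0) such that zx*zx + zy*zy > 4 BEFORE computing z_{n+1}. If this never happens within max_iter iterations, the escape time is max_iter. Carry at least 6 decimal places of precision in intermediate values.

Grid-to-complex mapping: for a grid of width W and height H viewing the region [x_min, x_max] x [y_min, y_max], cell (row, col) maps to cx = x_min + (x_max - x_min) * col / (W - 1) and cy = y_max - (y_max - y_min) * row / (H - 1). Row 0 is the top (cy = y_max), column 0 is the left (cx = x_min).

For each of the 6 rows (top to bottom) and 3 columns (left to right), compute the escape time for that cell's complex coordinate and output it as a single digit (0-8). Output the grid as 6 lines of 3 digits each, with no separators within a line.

Answer: 368
588
788
488
348
334

Derivation:
(row=0, col=0): c = -1.5800 + 0.4200i → escape time 3
(row=0, col=1): c = -1.0950 + 0.4200i → escape time 6
(row=0, col=2): c = -0.6100 + 0.4200i → escape time 8
(row=1, col=0): c = -1.5800 + 0.1740i → escape time 5
(row=1, col=1): c = -1.0950 + 0.1740i → escape time 8
(row=1, col=2): c = -0.6100 + 0.1740i → escape time 8
(row=2, col=0): c = -1.5800 + -0.0720i → escape time 7
(row=2, col=1): c = -1.0950 + -0.0720i → escape time 8
(row=2, col=2): c = -0.6100 + -0.0720i → escape time 8
(row=3, col=0): c = -1.5800 + -0.3180i → escape time 4
(row=3, col=1): c = -1.0950 + -0.3180i → escape time 8
(row=3, col=2): c = -0.6100 + -0.3180i → escape time 8
(row=4, col=0): c = -1.5800 + -0.5640i → escape time 3
(row=4, col=1): c = -1.0950 + -0.5640i → escape time 4
(row=4, col=2): c = -0.6100 + -0.5640i → escape time 8
(row=5, col=0): c = -1.5800 + -0.8100i → escape time 3
(row=5, col=1): c = -1.0950 + -0.8100i → escape time 3
(row=5, col=2): c = -0.6100 + -0.8100i → escape time 4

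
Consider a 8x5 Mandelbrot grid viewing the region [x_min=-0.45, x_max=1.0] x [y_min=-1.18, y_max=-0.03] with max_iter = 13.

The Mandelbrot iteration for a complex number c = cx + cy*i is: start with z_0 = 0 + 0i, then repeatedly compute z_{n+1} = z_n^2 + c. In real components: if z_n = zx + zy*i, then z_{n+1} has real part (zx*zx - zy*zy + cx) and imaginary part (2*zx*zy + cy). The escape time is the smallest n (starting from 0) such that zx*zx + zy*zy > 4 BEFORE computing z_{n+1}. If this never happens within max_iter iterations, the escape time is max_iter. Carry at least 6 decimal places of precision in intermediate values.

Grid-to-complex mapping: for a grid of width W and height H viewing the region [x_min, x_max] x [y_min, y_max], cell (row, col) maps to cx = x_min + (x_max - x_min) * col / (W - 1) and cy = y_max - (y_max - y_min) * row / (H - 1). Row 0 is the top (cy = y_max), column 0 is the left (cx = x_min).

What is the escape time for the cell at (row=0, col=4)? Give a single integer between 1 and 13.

Answer: 7

Derivation:
z_0 = 0 + 0i, c = 0.3786 + -0.0300i
Iter 1: z = 0.3786 + -0.0300i, |z|^2 = 0.1442
Iter 2: z = 0.5210 + -0.0527i, |z|^2 = 0.2742
Iter 3: z = 0.6472 + -0.0849i, |z|^2 = 0.4261
Iter 4: z = 0.7903 + -0.1399i, |z|^2 = 0.6441
Iter 5: z = 0.9835 + -0.2512i, |z|^2 = 1.0303
Iter 6: z = 1.2827 + -0.5240i, |z|^2 = 1.9200
Iter 7: z = 1.7494 + -1.3744i, |z|^2 = 4.9493
Escaped at iteration 7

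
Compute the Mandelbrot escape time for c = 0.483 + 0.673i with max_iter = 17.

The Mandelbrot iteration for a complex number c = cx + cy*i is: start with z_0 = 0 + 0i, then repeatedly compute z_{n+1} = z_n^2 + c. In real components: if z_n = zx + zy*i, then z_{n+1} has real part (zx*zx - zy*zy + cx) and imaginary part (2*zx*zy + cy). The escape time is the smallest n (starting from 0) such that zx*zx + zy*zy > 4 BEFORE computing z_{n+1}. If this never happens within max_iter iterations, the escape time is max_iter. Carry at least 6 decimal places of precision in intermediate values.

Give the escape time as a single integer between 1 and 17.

Answer: 4

Derivation:
z_0 = 0 + 0i, c = 0.4830 + 0.6730i
Iter 1: z = 0.4830 + 0.6730i, |z|^2 = 0.6862
Iter 2: z = 0.2634 + 1.3231i, |z|^2 = 1.8200
Iter 3: z = -1.1983 + 1.3699i, |z|^2 = 3.3125
Iter 4: z = 0.0422 + -2.6101i, |z|^2 = 6.8143
Escaped at iteration 4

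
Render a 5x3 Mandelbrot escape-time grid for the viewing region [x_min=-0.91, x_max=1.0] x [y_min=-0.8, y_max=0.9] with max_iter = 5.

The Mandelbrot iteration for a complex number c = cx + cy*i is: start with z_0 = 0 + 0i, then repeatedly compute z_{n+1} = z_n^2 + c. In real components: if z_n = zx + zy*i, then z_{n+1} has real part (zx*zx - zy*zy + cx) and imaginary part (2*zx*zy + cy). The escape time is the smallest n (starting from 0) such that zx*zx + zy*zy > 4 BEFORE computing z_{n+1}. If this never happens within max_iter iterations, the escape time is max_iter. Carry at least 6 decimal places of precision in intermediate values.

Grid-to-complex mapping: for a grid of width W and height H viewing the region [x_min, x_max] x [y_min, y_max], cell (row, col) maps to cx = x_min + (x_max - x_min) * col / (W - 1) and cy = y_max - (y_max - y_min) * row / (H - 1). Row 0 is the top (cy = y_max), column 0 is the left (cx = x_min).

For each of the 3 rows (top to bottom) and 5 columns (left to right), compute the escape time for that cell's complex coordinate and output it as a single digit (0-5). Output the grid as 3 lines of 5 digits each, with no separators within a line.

(row=0, col=0): c = -0.9100 + 0.9000i → escape time 3
(row=0, col=1): c = -0.4325 + 0.9000i → escape time 5
(row=0, col=2): c = 0.0450 + 0.9000i → escape time 5
(row=0, col=3): c = 0.5225 + 0.9000i → escape time 3
(row=0, col=4): c = 1.0000 + 0.9000i → escape time 2
(row=1, col=0): c = -0.9100 + 0.0500i → escape time 5
(row=1, col=1): c = -0.4325 + 0.0500i → escape time 5
(row=1, col=2): c = 0.0450 + 0.0500i → escape time 5
(row=1, col=3): c = 0.5225 + 0.0500i → escape time 5
(row=1, col=4): c = 1.0000 + 0.0500i → escape time 2
(row=2, col=0): c = -0.9100 + -0.8000i → escape time 4
(row=2, col=1): c = -0.4325 + -0.8000i → escape time 5
(row=2, col=2): c = 0.0450 + -0.8000i → escape time 5
(row=2, col=3): c = 0.5225 + -0.8000i → escape time 3
(row=2, col=4): c = 1.0000 + -0.8000i → escape time 2

Answer: 35532
55552
45532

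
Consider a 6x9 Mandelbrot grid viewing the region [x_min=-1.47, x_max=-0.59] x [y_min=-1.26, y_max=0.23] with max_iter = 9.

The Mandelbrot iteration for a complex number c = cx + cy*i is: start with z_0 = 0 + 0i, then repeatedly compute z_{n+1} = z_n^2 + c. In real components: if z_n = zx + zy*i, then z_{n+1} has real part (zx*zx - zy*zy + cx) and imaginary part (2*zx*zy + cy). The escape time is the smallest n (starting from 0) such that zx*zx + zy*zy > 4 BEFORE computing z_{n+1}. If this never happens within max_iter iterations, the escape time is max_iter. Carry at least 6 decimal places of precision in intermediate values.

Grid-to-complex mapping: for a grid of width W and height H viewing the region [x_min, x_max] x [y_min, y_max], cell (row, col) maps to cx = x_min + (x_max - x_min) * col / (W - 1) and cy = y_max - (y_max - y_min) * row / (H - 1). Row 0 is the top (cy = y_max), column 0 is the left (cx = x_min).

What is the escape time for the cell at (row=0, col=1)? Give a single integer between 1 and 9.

Answer: 7

Derivation:
z_0 = 0 + 0i, c = -1.2940 + 0.2300i
Iter 1: z = -1.2940 + 0.2300i, |z|^2 = 1.7273
Iter 2: z = 0.3275 + -0.3652i, |z|^2 = 0.2407
Iter 3: z = -1.3201 + -0.0093i, |z|^2 = 1.7428
Iter 4: z = 0.4486 + 0.2544i, |z|^2 = 0.2660
Iter 5: z = -1.1575 + 0.4583i, |z|^2 = 1.5498
Iter 6: z = -0.1643 + -0.8309i, |z|^2 = 0.7175
Iter 7: z = -1.9575 + 0.5031i, |z|^2 = 4.0848
Escaped at iteration 7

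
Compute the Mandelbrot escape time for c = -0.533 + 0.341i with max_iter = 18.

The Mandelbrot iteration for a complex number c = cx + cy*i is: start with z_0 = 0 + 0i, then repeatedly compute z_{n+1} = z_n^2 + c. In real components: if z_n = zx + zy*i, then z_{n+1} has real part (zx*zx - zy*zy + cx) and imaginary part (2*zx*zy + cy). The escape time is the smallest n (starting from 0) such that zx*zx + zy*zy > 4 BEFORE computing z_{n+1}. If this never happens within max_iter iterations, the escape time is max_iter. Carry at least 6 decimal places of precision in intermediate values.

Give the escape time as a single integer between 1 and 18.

Answer: 18

Derivation:
z_0 = 0 + 0i, c = -0.5330 + 0.3410i
Iter 1: z = -0.5330 + 0.3410i, |z|^2 = 0.4004
Iter 2: z = -0.3652 + -0.0225i, |z|^2 = 0.1339
Iter 3: z = -0.4001 + 0.3574i, |z|^2 = 0.2879
Iter 4: z = -0.5006 + 0.0549i, |z|^2 = 0.2537
Iter 5: z = -0.2854 + 0.2860i, |z|^2 = 0.1632
Iter 6: z = -0.5333 + 0.1778i, |z|^2 = 0.3161
Iter 7: z = -0.2801 + 0.1514i, |z|^2 = 0.1014
Iter 8: z = -0.4774 + 0.2562i, |z|^2 = 0.2936
Iter 9: z = -0.3707 + 0.0964i, |z|^2 = 0.1467
Iter 10: z = -0.4049 + 0.2696i, |z|^2 = 0.2366
Iter 11: z = -0.4417 + 0.1227i, |z|^2 = 0.2102
Iter 12: z = -0.3529 + 0.2326i, |z|^2 = 0.1786
Iter 13: z = -0.4625 + 0.1768i, |z|^2 = 0.2452
Iter 14: z = -0.3503 + 0.1774i, |z|^2 = 0.1542
Iter 15: z = -0.4417 + 0.2167i, |z|^2 = 0.2421
Iter 16: z = -0.3848 + 0.1496i, |z|^2 = 0.1705
Iter 17: z = -0.4073 + 0.2259i, |z|^2 = 0.2169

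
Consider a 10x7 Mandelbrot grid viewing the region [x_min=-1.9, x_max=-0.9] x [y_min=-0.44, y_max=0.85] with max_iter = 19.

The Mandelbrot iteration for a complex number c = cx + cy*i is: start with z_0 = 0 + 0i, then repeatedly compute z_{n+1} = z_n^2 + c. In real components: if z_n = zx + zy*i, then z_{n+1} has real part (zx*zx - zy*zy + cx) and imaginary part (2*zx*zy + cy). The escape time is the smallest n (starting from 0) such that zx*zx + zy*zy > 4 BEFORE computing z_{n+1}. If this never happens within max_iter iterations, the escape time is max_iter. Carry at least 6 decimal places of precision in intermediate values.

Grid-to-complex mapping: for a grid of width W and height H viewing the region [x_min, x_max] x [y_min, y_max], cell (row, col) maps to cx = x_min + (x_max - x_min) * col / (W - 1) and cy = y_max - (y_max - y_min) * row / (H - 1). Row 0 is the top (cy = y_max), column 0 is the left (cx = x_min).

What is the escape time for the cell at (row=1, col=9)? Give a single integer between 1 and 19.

z_0 = 0 + 0i, c = -0.9000 + 0.6350i
Iter 1: z = -0.9000 + 0.6350i, |z|^2 = 1.2132
Iter 2: z = -0.4932 + -0.5080i, |z|^2 = 0.5013
Iter 3: z = -0.9148 + 1.1361i, |z|^2 = 2.1276
Iter 4: z = -1.3539 + -1.4436i, |z|^2 = 3.9171
Iter 5: z = -1.1510 + 4.5441i, |z|^2 = 21.9734
Escaped at iteration 5

Answer: 5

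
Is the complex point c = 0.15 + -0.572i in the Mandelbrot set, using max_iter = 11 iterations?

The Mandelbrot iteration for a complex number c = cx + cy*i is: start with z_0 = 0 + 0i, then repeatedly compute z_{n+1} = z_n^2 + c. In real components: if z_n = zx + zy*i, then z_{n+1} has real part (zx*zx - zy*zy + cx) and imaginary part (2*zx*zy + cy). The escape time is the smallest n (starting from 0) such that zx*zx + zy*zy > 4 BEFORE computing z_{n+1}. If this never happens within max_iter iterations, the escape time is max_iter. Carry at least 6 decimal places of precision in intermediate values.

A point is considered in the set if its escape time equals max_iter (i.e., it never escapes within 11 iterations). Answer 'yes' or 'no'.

Answer: yes

Derivation:
z_0 = 0 + 0i, c = 0.1500 + -0.5720i
Iter 1: z = 0.1500 + -0.5720i, |z|^2 = 0.3497
Iter 2: z = -0.1547 + -0.7436i, |z|^2 = 0.5769
Iter 3: z = -0.3790 + -0.3420i, |z|^2 = 0.2606
Iter 4: z = 0.1767 + -0.3128i, |z|^2 = 0.1291
Iter 5: z = 0.0834 + -0.6826i, |z|^2 = 0.4728
Iter 6: z = -0.3089 + -0.6858i, |z|^2 = 0.5658
Iter 7: z = -0.2249 + -0.1483i, |z|^2 = 0.0726
Iter 8: z = 0.1786 + -0.5053i, |z|^2 = 0.2872
Iter 9: z = -0.0734 + -0.7525i, |z|^2 = 0.5717
Iter 10: z = -0.4109 + -0.4615i, |z|^2 = 0.3818
Did not escape in 11 iterations → in set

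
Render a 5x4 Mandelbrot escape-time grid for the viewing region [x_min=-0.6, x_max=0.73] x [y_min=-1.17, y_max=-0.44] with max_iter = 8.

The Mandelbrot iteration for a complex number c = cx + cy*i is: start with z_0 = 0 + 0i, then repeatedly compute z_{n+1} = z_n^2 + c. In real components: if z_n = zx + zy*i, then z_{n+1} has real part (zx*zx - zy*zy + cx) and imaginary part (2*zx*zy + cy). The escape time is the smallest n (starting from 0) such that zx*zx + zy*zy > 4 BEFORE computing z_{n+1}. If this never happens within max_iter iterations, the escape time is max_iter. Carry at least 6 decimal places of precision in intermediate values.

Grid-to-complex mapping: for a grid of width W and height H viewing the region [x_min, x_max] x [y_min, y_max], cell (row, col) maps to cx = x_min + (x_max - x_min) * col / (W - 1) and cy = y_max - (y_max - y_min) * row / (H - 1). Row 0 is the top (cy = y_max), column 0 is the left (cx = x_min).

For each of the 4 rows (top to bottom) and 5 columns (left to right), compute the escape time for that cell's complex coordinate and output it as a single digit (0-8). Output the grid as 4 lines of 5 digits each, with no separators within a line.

Answer: 88883
88863
47532
34322

Derivation:
(row=0, col=0): c = -0.6000 + -0.4400i → escape time 8
(row=0, col=1): c = -0.2675 + -0.4400i → escape time 8
(row=0, col=2): c = 0.0650 + -0.4400i → escape time 8
(row=0, col=3): c = 0.3975 + -0.4400i → escape time 8
(row=0, col=4): c = 0.7300 + -0.4400i → escape time 3
(row=1, col=0): c = -0.6000 + -0.6833i → escape time 8
(row=1, col=1): c = -0.2675 + -0.6833i → escape time 8
(row=1, col=2): c = 0.0650 + -0.6833i → escape time 8
(row=1, col=3): c = 0.3975 + -0.6833i → escape time 6
(row=1, col=4): c = 0.7300 + -0.6833i → escape time 3
(row=2, col=0): c = -0.6000 + -0.9267i → escape time 4
(row=2, col=1): c = -0.2675 + -0.9267i → escape time 7
(row=2, col=2): c = 0.0650 + -0.9267i → escape time 5
(row=2, col=3): c = 0.3975 + -0.9267i → escape time 3
(row=2, col=4): c = 0.7300 + -0.9267i → escape time 2
(row=3, col=0): c = -0.6000 + -1.1700i → escape time 3
(row=3, col=1): c = -0.2675 + -1.1700i → escape time 4
(row=3, col=2): c = 0.0650 + -1.1700i → escape time 3
(row=3, col=3): c = 0.3975 + -1.1700i → escape time 2
(row=3, col=4): c = 0.7300 + -1.1700i → escape time 2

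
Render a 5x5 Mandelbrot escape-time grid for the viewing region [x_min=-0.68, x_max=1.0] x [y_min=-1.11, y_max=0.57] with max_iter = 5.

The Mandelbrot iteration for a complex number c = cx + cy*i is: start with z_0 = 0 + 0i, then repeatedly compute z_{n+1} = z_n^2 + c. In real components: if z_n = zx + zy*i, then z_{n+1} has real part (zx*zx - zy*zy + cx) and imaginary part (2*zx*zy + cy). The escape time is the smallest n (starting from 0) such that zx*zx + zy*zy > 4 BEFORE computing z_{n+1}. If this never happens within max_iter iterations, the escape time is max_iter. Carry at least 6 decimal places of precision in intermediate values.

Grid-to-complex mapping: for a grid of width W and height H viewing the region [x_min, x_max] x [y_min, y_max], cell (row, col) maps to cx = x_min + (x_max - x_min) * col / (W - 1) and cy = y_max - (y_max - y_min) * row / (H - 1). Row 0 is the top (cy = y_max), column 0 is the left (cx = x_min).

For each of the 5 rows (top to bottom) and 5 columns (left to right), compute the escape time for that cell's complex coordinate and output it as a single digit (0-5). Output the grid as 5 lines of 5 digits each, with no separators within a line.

(row=0, col=0): c = -0.6800 + 0.5700i → escape time 5
(row=0, col=1): c = -0.2600 + 0.5700i → escape time 5
(row=0, col=2): c = 0.1600 + 0.5700i → escape time 5
(row=0, col=3): c = 0.5800 + 0.5700i → escape time 3
(row=0, col=4): c = 1.0000 + 0.5700i → escape time 2
(row=1, col=0): c = -0.6800 + 0.1500i → escape time 5
(row=1, col=1): c = -0.2600 + 0.1500i → escape time 5
(row=1, col=2): c = 0.1600 + 0.1500i → escape time 5
(row=1, col=3): c = 0.5800 + 0.1500i → escape time 4
(row=1, col=4): c = 1.0000 + 0.1500i → escape time 2
(row=2, col=0): c = -0.6800 + -0.2700i → escape time 5
(row=2, col=1): c = -0.2600 + -0.2700i → escape time 5
(row=2, col=2): c = 0.1600 + -0.2700i → escape time 5
(row=2, col=3): c = 0.5800 + -0.2700i → escape time 4
(row=2, col=4): c = 1.0000 + -0.2700i → escape time 2
(row=3, col=0): c = -0.6800 + -0.6900i → escape time 5
(row=3, col=1): c = -0.2600 + -0.6900i → escape time 5
(row=3, col=2): c = 0.1600 + -0.6900i → escape time 5
(row=3, col=3): c = 0.5800 + -0.6900i → escape time 3
(row=3, col=4): c = 1.0000 + -0.6900i → escape time 2
(row=4, col=0): c = -0.6800 + -1.1100i → escape time 3
(row=4, col=1): c = -0.2600 + -1.1100i → escape time 5
(row=4, col=2): c = 0.1600 + -1.1100i → escape time 3
(row=4, col=3): c = 0.5800 + -1.1100i → escape time 2
(row=4, col=4): c = 1.0000 + -1.1100i → escape time 2

Answer: 55532
55542
55542
55532
35322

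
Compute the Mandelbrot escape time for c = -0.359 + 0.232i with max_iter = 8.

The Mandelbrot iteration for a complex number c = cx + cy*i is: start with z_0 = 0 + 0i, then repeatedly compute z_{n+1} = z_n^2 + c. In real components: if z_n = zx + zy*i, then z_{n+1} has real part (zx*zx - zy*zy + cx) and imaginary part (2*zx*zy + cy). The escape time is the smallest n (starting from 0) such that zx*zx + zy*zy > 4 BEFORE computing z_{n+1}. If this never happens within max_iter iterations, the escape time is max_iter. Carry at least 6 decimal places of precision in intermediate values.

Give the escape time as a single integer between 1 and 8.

z_0 = 0 + 0i, c = -0.3590 + 0.2320i
Iter 1: z = -0.3590 + 0.2320i, |z|^2 = 0.1827
Iter 2: z = -0.2839 + 0.0654i, |z|^2 = 0.0849
Iter 3: z = -0.2827 + 0.1948i, |z|^2 = 0.1179
Iter 4: z = -0.3171 + 0.1219i, |z|^2 = 0.1154
Iter 5: z = -0.2733 + 0.1547i, |z|^2 = 0.0986
Iter 6: z = -0.3082 + 0.1474i, |z|^2 = 0.1167
Iter 7: z = -0.2857 + 0.1411i, |z|^2 = 0.1016

Answer: 8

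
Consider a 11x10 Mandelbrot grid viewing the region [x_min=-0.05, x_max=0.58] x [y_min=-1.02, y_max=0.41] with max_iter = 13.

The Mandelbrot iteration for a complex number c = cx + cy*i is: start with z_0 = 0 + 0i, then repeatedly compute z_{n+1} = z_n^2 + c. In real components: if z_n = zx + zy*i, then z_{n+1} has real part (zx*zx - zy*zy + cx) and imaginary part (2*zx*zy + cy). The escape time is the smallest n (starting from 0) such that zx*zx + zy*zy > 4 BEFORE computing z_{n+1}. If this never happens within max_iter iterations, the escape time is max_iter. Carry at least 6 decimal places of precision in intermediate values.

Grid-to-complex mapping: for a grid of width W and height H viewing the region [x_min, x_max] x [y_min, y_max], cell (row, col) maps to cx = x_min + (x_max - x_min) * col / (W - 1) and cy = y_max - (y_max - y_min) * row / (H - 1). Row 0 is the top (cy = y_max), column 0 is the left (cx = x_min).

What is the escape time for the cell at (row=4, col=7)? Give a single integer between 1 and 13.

Answer: 13

Derivation:
z_0 = 0 + 0i, c = 0.3910 + -0.2256i
Iter 1: z = 0.3910 + -0.2256i, |z|^2 = 0.2038
Iter 2: z = 0.4930 + -0.4019i, |z|^2 = 0.4046
Iter 3: z = 0.4725 + -0.6219i, |z|^2 = 0.6100
Iter 4: z = 0.2275 + -0.8132i, |z|^2 = 0.7131
Iter 5: z = -0.2186 + -0.5956i, |z|^2 = 0.4025
Iter 6: z = 0.0840 + 0.0348i, |z|^2 = 0.0083
Iter 7: z = 0.3968 + -0.2197i, |z|^2 = 0.2058
Iter 8: z = 0.5002 + -0.3999i, |z|^2 = 0.4102
Iter 9: z = 0.4813 + -0.6257i, |z|^2 = 0.6231
Iter 10: z = 0.2312 + -0.8278i, |z|^2 = 0.7387
Iter 11: z = -0.2408 + -0.6083i, |z|^2 = 0.4280
Iter 12: z = 0.0790 + 0.0674i, |z|^2 = 0.0108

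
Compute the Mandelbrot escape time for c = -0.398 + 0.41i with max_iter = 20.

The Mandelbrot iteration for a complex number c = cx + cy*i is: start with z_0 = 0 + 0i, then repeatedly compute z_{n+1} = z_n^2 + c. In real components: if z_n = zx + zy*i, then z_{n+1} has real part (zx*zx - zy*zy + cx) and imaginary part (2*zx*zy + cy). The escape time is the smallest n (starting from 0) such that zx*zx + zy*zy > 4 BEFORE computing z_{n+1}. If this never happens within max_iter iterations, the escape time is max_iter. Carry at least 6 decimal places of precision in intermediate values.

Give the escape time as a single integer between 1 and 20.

z_0 = 0 + 0i, c = -0.3980 + 0.4100i
Iter 1: z = -0.3980 + 0.4100i, |z|^2 = 0.3265
Iter 2: z = -0.4077 + 0.0836i, |z|^2 = 0.1732
Iter 3: z = -0.2388 + 0.3418i, |z|^2 = 0.1738
Iter 4: z = -0.4578 + 0.2468i, |z|^2 = 0.2705
Iter 5: z = -0.2493 + 0.1841i, |z|^2 = 0.0960
Iter 6: z = -0.3697 + 0.3182i, |z|^2 = 0.2380
Iter 7: z = -0.3626 + 0.1747i, |z|^2 = 0.1620
Iter 8: z = -0.2971 + 0.2833i, |z|^2 = 0.1685
Iter 9: z = -0.3900 + 0.2417i, |z|^2 = 0.2105
Iter 10: z = -0.3043 + 0.2215i, |z|^2 = 0.1416
Iter 11: z = -0.3545 + 0.2752i, |z|^2 = 0.2014
Iter 12: z = -0.3481 + 0.2149i, |z|^2 = 0.1673
Iter 13: z = -0.3230 + 0.2604i, |z|^2 = 0.1721
Iter 14: z = -0.3615 + 0.2418i, |z|^2 = 0.1891
Iter 15: z = -0.3258 + 0.2352i, |z|^2 = 0.1615
Iter 16: z = -0.3472 + 0.2567i, |z|^2 = 0.1864
Iter 17: z = -0.3434 + 0.2317i, |z|^2 = 0.1716
Iter 18: z = -0.3338 + 0.2509i, |z|^2 = 0.1743
Iter 19: z = -0.3495 + 0.2425i, |z|^2 = 0.1810

Answer: 20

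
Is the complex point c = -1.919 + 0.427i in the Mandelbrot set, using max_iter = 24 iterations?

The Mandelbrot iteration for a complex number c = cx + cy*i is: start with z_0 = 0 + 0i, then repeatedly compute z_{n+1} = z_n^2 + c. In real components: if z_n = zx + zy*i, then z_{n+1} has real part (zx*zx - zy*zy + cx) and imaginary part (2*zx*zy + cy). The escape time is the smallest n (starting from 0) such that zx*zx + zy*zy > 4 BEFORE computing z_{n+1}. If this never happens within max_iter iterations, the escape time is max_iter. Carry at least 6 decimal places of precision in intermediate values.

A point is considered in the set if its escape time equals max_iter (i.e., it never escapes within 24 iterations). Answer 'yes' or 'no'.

z_0 = 0 + 0i, c = -1.9190 + 0.4270i
Iter 1: z = -1.9190 + 0.4270i, |z|^2 = 3.8649
Iter 2: z = 1.5812 + -1.2118i, |z|^2 = 3.9688
Iter 3: z = -0.8872 + -3.4054i, |z|^2 = 12.3836
Escaped at iteration 3

Answer: no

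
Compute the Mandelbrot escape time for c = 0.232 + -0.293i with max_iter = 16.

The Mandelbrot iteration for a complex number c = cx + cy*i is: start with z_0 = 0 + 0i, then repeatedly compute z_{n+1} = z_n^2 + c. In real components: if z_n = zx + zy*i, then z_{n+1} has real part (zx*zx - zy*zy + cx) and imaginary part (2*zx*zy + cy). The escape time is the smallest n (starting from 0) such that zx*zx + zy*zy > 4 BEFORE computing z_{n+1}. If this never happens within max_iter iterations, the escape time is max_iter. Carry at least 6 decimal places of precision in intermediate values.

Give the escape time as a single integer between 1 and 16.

z_0 = 0 + 0i, c = 0.2320 + -0.2930i
Iter 1: z = 0.2320 + -0.2930i, |z|^2 = 0.1397
Iter 2: z = 0.2000 + -0.4290i, |z|^2 = 0.2240
Iter 3: z = 0.0880 + -0.4646i, |z|^2 = 0.2236
Iter 4: z = 0.0239 + -0.3748i, |z|^2 = 0.1410
Iter 5: z = 0.0921 + -0.3109i, |z|^2 = 0.1052
Iter 6: z = 0.1438 + -0.3503i, |z|^2 = 0.1434
Iter 7: z = 0.1300 + -0.3938i, |z|^2 = 0.1719
Iter 8: z = 0.0939 + -0.3954i, |z|^2 = 0.1651
Iter 9: z = 0.0845 + -0.3672i, |z|^2 = 0.1420
Iter 10: z = 0.1043 + -0.3551i, |z|^2 = 0.1369
Iter 11: z = 0.1168 + -0.3671i, |z|^2 = 0.1484
Iter 12: z = 0.1109 + -0.3788i, |z|^2 = 0.1558
Iter 13: z = 0.1008 + -0.3770i, |z|^2 = 0.1523
Iter 14: z = 0.1000 + -0.3690i, |z|^2 = 0.1462
Iter 15: z = 0.1058 + -0.3668i, |z|^2 = 0.1458

Answer: 16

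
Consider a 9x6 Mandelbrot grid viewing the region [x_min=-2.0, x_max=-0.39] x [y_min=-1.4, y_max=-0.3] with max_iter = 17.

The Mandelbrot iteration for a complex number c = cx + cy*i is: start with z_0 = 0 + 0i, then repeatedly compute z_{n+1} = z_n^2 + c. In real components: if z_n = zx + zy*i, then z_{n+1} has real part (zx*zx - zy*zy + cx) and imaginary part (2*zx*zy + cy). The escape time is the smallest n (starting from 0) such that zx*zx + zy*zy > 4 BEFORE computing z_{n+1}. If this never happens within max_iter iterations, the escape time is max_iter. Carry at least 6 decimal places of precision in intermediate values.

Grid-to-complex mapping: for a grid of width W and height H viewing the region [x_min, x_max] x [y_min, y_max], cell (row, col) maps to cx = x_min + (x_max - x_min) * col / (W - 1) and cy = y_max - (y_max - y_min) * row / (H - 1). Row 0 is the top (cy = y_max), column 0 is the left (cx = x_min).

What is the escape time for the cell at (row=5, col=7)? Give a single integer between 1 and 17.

z_0 = 0 + 0i, c = -0.5913 + -1.4000i
Iter 1: z = -0.5913 + -1.4000i, |z|^2 = 2.3096
Iter 2: z = -2.2017 + 0.2555i, |z|^2 = 4.9126
Escaped at iteration 2

Answer: 2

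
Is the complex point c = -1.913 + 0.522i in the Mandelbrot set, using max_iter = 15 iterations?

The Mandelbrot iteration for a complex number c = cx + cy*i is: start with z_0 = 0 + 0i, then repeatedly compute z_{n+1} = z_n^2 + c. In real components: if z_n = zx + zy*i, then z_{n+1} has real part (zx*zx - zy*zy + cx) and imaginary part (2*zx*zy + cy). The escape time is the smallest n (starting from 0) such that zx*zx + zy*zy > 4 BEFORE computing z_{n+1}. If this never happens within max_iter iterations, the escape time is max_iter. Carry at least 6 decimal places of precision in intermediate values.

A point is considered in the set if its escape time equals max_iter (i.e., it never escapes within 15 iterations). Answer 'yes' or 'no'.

Answer: no

Derivation:
z_0 = 0 + 0i, c = -1.9130 + 0.5220i
Iter 1: z = -1.9130 + 0.5220i, |z|^2 = 3.9321
Iter 2: z = 1.4741 + -1.4752i, |z|^2 = 4.3491
Escaped at iteration 2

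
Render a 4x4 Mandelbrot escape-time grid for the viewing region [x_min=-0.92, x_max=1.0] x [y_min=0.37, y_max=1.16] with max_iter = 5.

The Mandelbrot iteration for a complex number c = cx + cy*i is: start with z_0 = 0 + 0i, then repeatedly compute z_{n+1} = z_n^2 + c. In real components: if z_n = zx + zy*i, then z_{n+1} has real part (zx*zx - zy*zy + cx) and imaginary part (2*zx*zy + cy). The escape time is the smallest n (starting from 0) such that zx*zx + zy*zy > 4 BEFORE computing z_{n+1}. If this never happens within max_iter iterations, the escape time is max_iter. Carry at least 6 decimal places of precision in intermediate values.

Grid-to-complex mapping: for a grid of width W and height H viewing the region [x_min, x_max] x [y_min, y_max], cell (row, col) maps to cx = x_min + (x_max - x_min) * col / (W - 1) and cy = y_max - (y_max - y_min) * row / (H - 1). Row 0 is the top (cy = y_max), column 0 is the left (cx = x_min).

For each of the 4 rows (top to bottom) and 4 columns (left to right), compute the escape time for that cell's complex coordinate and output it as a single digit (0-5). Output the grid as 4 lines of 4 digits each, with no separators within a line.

Answer: 3422
3542
4552
5552

Derivation:
(row=0, col=0): c = -0.9200 + 1.1600i → escape time 3
(row=0, col=1): c = -0.2800 + 1.1600i → escape time 4
(row=0, col=2): c = 0.3600 + 1.1600i → escape time 2
(row=0, col=3): c = 1.0000 + 1.1600i → escape time 2
(row=1, col=0): c = -0.9200 + 0.8967i → escape time 3
(row=1, col=1): c = -0.2800 + 0.8967i → escape time 5
(row=1, col=2): c = 0.3600 + 0.8967i → escape time 4
(row=1, col=3): c = 1.0000 + 0.8967i → escape time 2
(row=2, col=0): c = -0.9200 + 0.6333i → escape time 4
(row=2, col=1): c = -0.2800 + 0.6333i → escape time 5
(row=2, col=2): c = 0.3600 + 0.6333i → escape time 5
(row=2, col=3): c = 1.0000 + 0.6333i → escape time 2
(row=3, col=0): c = -0.9200 + 0.3700i → escape time 5
(row=3, col=1): c = -0.2800 + 0.3700i → escape time 5
(row=3, col=2): c = 0.3600 + 0.3700i → escape time 5
(row=3, col=3): c = 1.0000 + 0.3700i → escape time 2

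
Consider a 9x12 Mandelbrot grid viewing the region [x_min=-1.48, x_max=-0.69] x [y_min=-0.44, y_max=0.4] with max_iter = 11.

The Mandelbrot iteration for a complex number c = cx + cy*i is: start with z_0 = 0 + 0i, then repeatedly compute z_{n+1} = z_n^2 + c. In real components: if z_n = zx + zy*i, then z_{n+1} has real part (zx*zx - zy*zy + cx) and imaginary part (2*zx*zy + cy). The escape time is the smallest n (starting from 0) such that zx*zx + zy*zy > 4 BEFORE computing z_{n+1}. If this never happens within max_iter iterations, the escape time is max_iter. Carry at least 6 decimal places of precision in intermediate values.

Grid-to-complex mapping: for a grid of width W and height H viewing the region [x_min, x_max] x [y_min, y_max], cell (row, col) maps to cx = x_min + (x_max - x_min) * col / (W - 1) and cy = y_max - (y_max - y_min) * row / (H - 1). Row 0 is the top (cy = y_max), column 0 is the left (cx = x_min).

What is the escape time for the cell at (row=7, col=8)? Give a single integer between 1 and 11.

Answer: 11

Derivation:
z_0 = 0 + 0i, c = -0.6900 + -0.1345i
Iter 1: z = -0.6900 + -0.1345i, |z|^2 = 0.4942
Iter 2: z = -0.2320 + 0.0511i, |z|^2 = 0.0564
Iter 3: z = -0.6388 + -0.1583i, |z|^2 = 0.4331
Iter 4: z = -0.3070 + 0.0677i, |z|^2 = 0.0988
Iter 5: z = -0.6003 + -0.1761i, |z|^2 = 0.3914
Iter 6: z = -0.3606 + 0.0769i, |z|^2 = 0.1359
Iter 7: z = -0.5659 + -0.1900i, |z|^2 = 0.3563
Iter 8: z = -0.4059 + 0.0805i, |z|^2 = 0.1712
Iter 9: z = -0.5317 + -0.1999i, |z|^2 = 0.3227
Iter 10: z = -0.4472 + 0.0780i, |z|^2 = 0.2061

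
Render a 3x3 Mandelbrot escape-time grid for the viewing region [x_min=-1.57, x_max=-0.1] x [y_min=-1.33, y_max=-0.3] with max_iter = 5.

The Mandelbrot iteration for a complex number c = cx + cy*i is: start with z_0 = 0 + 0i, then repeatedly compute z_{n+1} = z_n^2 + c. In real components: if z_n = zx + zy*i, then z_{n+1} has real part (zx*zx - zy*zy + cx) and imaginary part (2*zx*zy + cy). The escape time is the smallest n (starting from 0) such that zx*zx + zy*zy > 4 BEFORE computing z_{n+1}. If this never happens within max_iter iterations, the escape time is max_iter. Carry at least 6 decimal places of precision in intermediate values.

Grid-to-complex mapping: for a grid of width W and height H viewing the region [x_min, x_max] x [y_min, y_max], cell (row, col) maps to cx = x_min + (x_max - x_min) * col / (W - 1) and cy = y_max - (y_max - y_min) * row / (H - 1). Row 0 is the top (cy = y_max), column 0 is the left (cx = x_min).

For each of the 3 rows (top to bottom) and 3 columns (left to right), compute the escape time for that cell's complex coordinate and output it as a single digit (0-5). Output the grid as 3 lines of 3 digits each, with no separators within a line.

Answer: 455
345
122

Derivation:
(row=0, col=0): c = -1.5700 + -0.3000i → escape time 4
(row=0, col=1): c = -0.8350 + -0.3000i → escape time 5
(row=0, col=2): c = -0.1000 + -0.3000i → escape time 5
(row=1, col=0): c = -1.5700 + -0.8150i → escape time 3
(row=1, col=1): c = -0.8350 + -0.8150i → escape time 4
(row=1, col=2): c = -0.1000 + -0.8150i → escape time 5
(row=2, col=0): c = -1.5700 + -1.3300i → escape time 1
(row=2, col=1): c = -0.8350 + -1.3300i → escape time 2
(row=2, col=2): c = -0.1000 + -1.3300i → escape time 2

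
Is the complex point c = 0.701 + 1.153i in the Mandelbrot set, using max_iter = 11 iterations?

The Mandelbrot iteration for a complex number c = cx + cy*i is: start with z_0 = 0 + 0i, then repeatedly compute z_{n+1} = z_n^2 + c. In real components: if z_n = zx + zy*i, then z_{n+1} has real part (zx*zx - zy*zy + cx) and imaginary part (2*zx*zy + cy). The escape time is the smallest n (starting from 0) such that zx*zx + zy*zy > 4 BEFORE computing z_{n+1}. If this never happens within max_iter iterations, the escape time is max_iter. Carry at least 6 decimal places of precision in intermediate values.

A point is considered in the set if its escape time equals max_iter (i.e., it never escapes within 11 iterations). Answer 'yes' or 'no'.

Answer: no

Derivation:
z_0 = 0 + 0i, c = 0.7010 + 1.1530i
Iter 1: z = 0.7010 + 1.1530i, |z|^2 = 1.8208
Iter 2: z = -0.1370 + 2.7695i, |z|^2 = 7.6889
Escaped at iteration 2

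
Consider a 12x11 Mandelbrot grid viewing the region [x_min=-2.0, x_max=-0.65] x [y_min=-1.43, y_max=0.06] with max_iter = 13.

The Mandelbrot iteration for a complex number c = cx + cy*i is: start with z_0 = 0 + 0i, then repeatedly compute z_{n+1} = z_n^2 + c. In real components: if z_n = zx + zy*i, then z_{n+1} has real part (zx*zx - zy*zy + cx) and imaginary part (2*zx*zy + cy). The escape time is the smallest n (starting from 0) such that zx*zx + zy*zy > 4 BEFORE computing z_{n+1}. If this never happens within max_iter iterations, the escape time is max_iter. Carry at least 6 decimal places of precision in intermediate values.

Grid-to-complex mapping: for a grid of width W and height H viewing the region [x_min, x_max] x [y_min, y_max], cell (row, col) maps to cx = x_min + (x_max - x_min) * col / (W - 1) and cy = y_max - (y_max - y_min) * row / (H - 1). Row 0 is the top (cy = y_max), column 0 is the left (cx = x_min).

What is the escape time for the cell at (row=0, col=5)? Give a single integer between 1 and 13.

Answer: 13

Derivation:
z_0 = 0 + 0i, c = -1.3864 + 0.0600i
Iter 1: z = -1.3864 + 0.0600i, |z|^2 = 1.9256
Iter 2: z = 0.5320 + -0.1064i, |z|^2 = 0.2944
Iter 3: z = -1.1146 + -0.0532i, |z|^2 = 1.2452
Iter 4: z = -0.1468 + 0.1785i, |z|^2 = 0.0534
Iter 5: z = -1.3967 + 0.0076i, |z|^2 = 1.9508
Iter 6: z = 0.5643 + 0.0389i, |z|^2 = 0.3199
Iter 7: z = -1.0694 + 0.1039i, |z|^2 = 1.1545
Iter 8: z = -0.2535 + -0.1622i, |z|^2 = 0.0905
Iter 9: z = -1.3484 + 0.1422i, |z|^2 = 1.8385
Iter 10: z = 0.4117 + -0.3235i, |z|^2 = 0.2741
Iter 11: z = -1.3215 + -0.2063i, |z|^2 = 1.7891
Iter 12: z = 0.3176 + 0.6054i, |z|^2 = 0.4673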